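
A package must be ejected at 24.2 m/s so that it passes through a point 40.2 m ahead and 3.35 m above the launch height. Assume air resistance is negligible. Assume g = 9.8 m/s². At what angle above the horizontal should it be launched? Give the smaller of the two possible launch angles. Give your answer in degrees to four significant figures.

26.83°

Trajectory: y = x tanθ − g x² (1 + tan²θ)/(2v₀²). With x = 40.2, y = 3.35, v₀ = 24.2, g = 9.80:
13.52 tan²θ − 40.2 tanθ + (16.87) = 0.
tanθ = [40.2 ± √(40.2² − 4 × 13.52 × (16.87))] / (2 × 13.52) = (40.2 ± 26.52) / 27.04, giving tanθ = 0.5057 or 2.467.
θ = 26.83° or 67.94°; the smaller is 26.83°.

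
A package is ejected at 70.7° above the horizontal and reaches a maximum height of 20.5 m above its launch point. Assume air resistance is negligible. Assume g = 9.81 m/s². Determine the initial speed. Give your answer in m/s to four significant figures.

At the peak v_y = 0, so v_y0 = √(2gH) = √(2 × 9.81 × 20.5) = 20.06 m/s.
v_y0 = v₀ sin θ ⇒ v₀ = 20.06 / sin 70.7° = 21.25 m/s.

21.25 m/s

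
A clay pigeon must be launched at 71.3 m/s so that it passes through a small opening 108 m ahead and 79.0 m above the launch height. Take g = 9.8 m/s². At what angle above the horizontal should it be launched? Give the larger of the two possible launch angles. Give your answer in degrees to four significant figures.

Trajectory: y = x tanθ − g x² (1 + tan²θ)/(2v₀²). With x = 108, y = 79.0, v₀ = 71.3, g = 9.80:
11.24 tan²θ − 108 tanθ + (90.24) = 0.
tanθ = [108 ± √(108² − 4 × 11.24 × (90.24))] / (2 × 11.24) = (108 ± 87.21) / 22.49, giving tanθ = 0.9246 or 8.682.
θ = 42.76° or 83.43°; the larger is 83.43°.

83.43°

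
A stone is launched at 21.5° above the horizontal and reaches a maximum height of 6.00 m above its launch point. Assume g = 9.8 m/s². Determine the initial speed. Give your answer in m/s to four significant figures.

29.59 m/s

At the peak v_y = 0, so v_y0 = √(2gH) = √(2 × 9.80 × 6.00) = 10.84 m/s.
v_y0 = v₀ sin θ ⇒ v₀ = 10.84 / sin 21.5° = 29.59 m/s.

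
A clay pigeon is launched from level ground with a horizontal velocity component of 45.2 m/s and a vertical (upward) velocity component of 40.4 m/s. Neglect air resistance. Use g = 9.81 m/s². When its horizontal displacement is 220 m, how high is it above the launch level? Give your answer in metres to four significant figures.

Time to reach x = 220 m: t = x/vₓ = 220/45.20 = 4.867 s.
Height: y = v_y0 t − ½ g t² = 40.40 × 4.867 − 4.905 × 4.867² = 196.6 − 116.2 = 80.44 m.

80.44 m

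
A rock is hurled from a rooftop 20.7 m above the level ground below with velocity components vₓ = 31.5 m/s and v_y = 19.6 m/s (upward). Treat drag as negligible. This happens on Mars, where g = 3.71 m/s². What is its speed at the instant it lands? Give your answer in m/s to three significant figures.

The projectile lands when y = 20.7 + (19.60) t − ½·3.71·t² = 0. Positive root: t = (19.60 + √(19.60² + 2·3.71·20.7)) / 3.71 = (19.60 + 23.19) / 3.71 = 11.53 s.
Vertical velocity at impact: v_y = v_y0 − g t = 19.60 − 3.71 × 11.53 = −23.19 m/s.
Speed: |v| = √(vₓ² + v_y²) = √(31.50² + 23.19²) = 39.12 m/s.

39.1 m/s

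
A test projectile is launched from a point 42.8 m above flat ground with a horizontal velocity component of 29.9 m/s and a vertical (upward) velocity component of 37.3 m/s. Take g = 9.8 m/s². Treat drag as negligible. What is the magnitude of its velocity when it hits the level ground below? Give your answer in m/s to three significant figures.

Vertical motion (up positive, ground at y = 0): 4.900 t² − (37.30) t − 42.8 = 0, so t = (37.30 + √(37.30² + 2·9.80·42.8)) / 9.80 = (37.30 + 47.22) / 9.80 = 8.625 s.
Vertical velocity at impact: v_y = v_y0 − g t = 37.30 − 9.80 × 8.625 = −47.22 m/s.
Speed: |v| = √(vₓ² + v_y²) = √(29.90² + 47.22²) = 55.89 m/s.

55.9 m/s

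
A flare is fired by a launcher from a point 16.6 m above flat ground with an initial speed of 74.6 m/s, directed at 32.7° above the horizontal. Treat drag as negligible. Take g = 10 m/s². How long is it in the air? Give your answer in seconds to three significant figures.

Components: vₓ = 74.60 cos 32.7° = 62.78 m/s, v_y0 = 74.60 sin 32.7° = 40.30 m/s.
Vertical motion (up positive, ground at y = 0): 5.000 t² − (40.30) t − 16.6 = 0, so t = (40.30 + √(40.30² + 2·10.0·16.6)) / 10.0 = (40.30 + 44.23) / 10.0 = 8.453 s.

8.45 s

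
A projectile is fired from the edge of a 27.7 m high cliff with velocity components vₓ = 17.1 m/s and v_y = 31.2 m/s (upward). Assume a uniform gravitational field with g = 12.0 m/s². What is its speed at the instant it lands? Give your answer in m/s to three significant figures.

43.9 m/s

With up positive and y = 0 at the ground: y(t) = 27.7 + (31.20) t − 6.000 t². Setting y = 0 and taking the positive root: t = [31.20 + √(31.20² + 2·12.0·27.7)] / 12.0 = (31.20 + 40.48) / 12.0 = 5.973 s.
Vertical velocity at impact: v_y = v_y0 − g t = 31.20 − 12.0 × 5.973 = −40.48 m/s.
Speed: |v| = √(vₓ² + v_y²) = √(17.10² + 40.48²) = 43.94 m/s.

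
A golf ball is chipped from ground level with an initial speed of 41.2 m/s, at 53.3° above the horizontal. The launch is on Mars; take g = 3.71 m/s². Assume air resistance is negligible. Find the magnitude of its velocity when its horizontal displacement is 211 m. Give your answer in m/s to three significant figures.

Components: vₓ = 41.20 cos 53.3° = 24.62 m/s, v_y0 = 41.20 sin 53.3° = 33.03 m/s.
Time to reach x = 211 m: t = x/vₓ = 211/24.62 = 8.570 s.
Vertical velocity there: v_y = v_y0 − g t = 33.03 − 3.71 × 8.570 = 1.240 m/s.
Speed: √(vₓ² + v_y²) = √(24.62² + 1.240²) = 24.65 m/s.

24.7 m/s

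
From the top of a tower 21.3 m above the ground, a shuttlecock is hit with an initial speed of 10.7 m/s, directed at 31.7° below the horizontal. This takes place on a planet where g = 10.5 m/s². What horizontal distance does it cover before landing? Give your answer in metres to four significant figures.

Components: vₓ = 10.70 cos 31.7° = 9.104 m/s, v_y0 = −5.623 m/s (downward).
Vertical motion (up positive, ground at y = 0): 5.250 t² − (−5.623) t − 21.3 = 0, so t = (−5.623 + √(5.623² + 2·10.5·21.3)) / 10.5 = (−5.623 + 21.88) / 10.5 = 1.549 s.
Horizontal distance: R = vₓ t = 9.104 × 1.549 = 14.10 m.

14.10 m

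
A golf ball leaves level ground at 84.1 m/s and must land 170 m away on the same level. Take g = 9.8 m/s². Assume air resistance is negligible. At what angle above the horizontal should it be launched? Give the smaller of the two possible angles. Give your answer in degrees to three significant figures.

Level-ground range R = v₀² sin(2θ)/g ⇒ sin(2θ) = gR/v₀² = 9.80 × 170 / 84.1² = 0.2355.
2θ = 13.62° or 180° − 13.62° = 166.4°, so θ = 6.812° or 83.19°.
The smaller angle is 6.812°.

6.81°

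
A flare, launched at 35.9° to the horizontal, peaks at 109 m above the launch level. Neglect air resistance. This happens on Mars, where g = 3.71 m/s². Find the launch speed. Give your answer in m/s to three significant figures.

At the peak v_y = 0, so v_y0 = √(2gH) = √(2 × 3.71 × 109) = 28.44 m/s.
v_y0 = v₀ sin θ ⇒ v₀ = 28.44 / sin 35.9° = 48.50 m/s.

48.5 m/s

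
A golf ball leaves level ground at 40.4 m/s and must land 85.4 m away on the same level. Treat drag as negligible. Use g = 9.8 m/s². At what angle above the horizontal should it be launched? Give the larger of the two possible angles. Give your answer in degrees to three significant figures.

From R = (v₀²/g) sin 2θ: sin 2θ = 9.80 × 85.4 / 1632.2 = 0.5128.
2θ = 30.85° or 180° − 30.85° = 149.2°, so θ = 15.42° or 74.58°.
The larger angle is 74.58°.

74.6°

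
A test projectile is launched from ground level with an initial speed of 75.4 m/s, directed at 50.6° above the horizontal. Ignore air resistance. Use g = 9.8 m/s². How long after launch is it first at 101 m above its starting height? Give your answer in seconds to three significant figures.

Components: vₓ = 75.40 cos 50.6° = 47.86 m/s, v_y0 = 75.40 sin 50.6° = 58.26 m/s.
Require v_y0 t − ½ g t² = 101, i.e. 4.900 t² − 58.26 t + 101 = 0.
t = [58.26 ± √(58.26² − 2·9.80·101)] / 9.80 = (58.26 ± 37.62) / 9.80, so t = 2.107 s or t = 9.784 s.
The first (ascending) time is 2.107 s.

2.11 s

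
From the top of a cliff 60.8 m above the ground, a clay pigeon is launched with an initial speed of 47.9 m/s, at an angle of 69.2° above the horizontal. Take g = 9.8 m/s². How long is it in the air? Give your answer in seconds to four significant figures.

Resolve: vₓ = 47.90 cos 69.2° = 17.01 m/s and v_y0 = 47.90 sin 69.2° = 44.78 m/s.
The projectile lands when y = 60.8 + (44.78) t − ½·9.80·t² = 0. Positive root: t = (44.78 + √(44.78² + 2·9.80·60.8)) / 9.80 = (44.78 + 56.54) / 9.80 = 10.34 s.

10.34 s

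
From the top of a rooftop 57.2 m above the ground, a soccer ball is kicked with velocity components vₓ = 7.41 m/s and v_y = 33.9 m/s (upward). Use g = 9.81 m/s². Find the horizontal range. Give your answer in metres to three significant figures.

61.6 m

The projectile lands when y = 57.2 + (33.90) t − ½·9.81·t² = 0. Positive root: t = (33.90 + √(33.90² + 2·9.81·57.2)) / 9.81 = (33.90 + 47.66) / 9.81 = 8.314 s.
Horizontal distance: R = vₓ t = 7.410 × 8.314 = 61.61 m.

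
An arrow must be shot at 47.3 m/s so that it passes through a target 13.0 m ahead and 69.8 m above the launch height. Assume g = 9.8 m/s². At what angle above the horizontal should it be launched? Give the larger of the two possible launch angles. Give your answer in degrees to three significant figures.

Trajectory: y = x tanθ − g x² (1 + tan²θ)/(2v₀²). With x = 13.0, y = 69.8, v₀ = 47.3, g = 9.80:
0.3701 tan²θ − 13.0 tanθ + (70.17) = 0.
tanθ = [13.0 ± √(13.0² − 4 × 0.3701 × (70.17))] / (2 × 0.3701) = (13.0 ± 8.069) / 0.7403, giving tanθ = 6.661 or 28.46.
θ = 81.46° or 87.99°; the larger is 87.99°.

88.0°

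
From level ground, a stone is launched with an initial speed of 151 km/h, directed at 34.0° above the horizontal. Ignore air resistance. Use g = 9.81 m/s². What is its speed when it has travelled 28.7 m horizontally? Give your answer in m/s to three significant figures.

38.0 m/s

Convert: 151 km/h = 151/3.6 = 41.94 m/s.
vₓ = 41.94 cos 34.0° = 34.77 m/s; v_y0 = 41.94 sin 34.0° = 23.46 m/s.
At x = 28.7 m, t = x/vₓ = 28.7/34.77 = 0.8253 s.
Vertical velocity there: v_y = v_y0 − g t = 23.46 − 9.81 × 0.8253 = 15.36 m/s.
Speed: √(vₓ² + v_y²) = √(34.77² + 15.36²) = 38.01 m/s.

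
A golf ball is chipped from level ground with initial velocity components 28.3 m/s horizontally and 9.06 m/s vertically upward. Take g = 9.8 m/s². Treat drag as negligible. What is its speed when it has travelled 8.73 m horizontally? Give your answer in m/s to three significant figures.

28.9 m/s

Time to reach x = 8.73 m: t = x/vₓ = 8.73/28.30 = 0.3085 s.
Vertical velocity there: v_y = v_y0 − g t = 9.060 − 9.80 × 0.3085 = 6.037 m/s.
Speed: √(vₓ² + v_y²) = √(28.30² + 6.037²) = 28.94 m/s.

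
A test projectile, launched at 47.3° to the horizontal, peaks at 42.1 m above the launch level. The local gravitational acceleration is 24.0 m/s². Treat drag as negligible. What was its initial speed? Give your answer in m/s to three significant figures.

61.2 m/s

At the peak v_y = 0, so v_y0 = √(2gH) = √(2 × 24.0 × 42.1) = 44.95 m/s.
v_y0 = v₀ sin θ ⇒ v₀ = 44.95 / sin 47.3° = 61.17 m/s.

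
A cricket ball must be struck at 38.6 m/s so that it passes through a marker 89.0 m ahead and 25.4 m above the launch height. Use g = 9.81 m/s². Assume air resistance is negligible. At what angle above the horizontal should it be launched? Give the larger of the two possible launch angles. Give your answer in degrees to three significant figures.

Trajectory: y = x tanθ − g x² (1 + tan²θ)/(2v₀²). With x = 89.0, y = 25.4, v₀ = 38.6, g = 9.81:
26.08 tan²θ − 89.0 tanθ + (51.48) = 0.
tanθ = [89.0 ± √(89.0² − 4 × 26.08 × (51.48))] / (2 × 26.08) = (89.0 ± 50.52) / 52.15, giving tanθ = 0.7379 or 2.675.
θ = 36.42° or 69.50°; the larger is 69.50°.

69.5°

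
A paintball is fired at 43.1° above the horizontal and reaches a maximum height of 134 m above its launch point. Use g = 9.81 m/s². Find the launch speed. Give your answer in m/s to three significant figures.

75.0 m/s

At the peak v_y = 0, so v_y0 = √(2gH) = √(2 × 9.81 × 134) = 51.27 m/s.
v_y0 = v₀ sin θ ⇒ v₀ = 51.27 / sin 43.1° = 75.04 m/s.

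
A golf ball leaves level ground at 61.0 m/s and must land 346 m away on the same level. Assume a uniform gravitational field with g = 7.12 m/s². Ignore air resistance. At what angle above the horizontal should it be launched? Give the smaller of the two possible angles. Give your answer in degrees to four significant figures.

20.73°

Level-ground range R = v₀² sin(2θ)/g ⇒ sin(2θ) = gR/v₀² = 7.12 × 346 / 61.0² = 0.6621.
2θ = 41.46° or 180° − 41.46° = 138.5°, so θ = 20.73° or 69.27°.
The smaller angle is 20.73°.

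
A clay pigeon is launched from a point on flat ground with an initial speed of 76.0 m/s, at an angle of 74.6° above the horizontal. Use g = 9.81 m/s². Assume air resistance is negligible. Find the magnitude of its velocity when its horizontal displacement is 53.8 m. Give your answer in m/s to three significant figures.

51.3 m/s

Resolve: vₓ = 76.00 cos 74.6° = 20.18 m/s and v_y0 = 76.00 sin 74.6° = 73.27 m/s.
Time to reach x = 53.8 m: t = x/vₓ = 53.8/20.18 = 2.666 s.
Vertical velocity there: v_y = v_y0 − g t = 73.27 − 9.81 × 2.666 = 47.12 m/s.
Speed: √(vₓ² + v_y²) = √(20.18² + 47.12²) = 51.26 m/s.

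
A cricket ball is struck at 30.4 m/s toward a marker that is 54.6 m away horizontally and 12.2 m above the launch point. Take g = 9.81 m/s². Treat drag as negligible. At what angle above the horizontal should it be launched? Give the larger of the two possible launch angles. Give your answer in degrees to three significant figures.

70.5°

Trajectory: y = x tanθ − g x² (1 + tan²θ)/(2v₀²). With x = 54.6, y = 12.2, v₀ = 30.4, g = 9.81:
15.82 tan²θ − 54.6 tanθ + (28.02) = 0.
tanθ = [54.6 ± √(54.6² − 4 × 15.82 × (28.02))] / (2 × 15.82) = (54.6 ± 34.75) / 31.65, giving tanθ = 0.6272 or 2.824.
θ = 32.10° or 70.50°; the larger is 70.50°.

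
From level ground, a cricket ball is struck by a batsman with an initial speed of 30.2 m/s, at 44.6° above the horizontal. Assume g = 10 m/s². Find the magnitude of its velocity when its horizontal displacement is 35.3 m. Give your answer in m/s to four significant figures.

22.03 m/s

vₓ = 30.20 cos 44.6° = 21.50 m/s; v_y0 = 30.20 sin 44.6° = 21.21 m/s.
x = vₓ t ⇒ t = 35.3/21.50 = 1.642 s.
Vertical velocity there: v_y = v_y0 − g t = 21.21 − 10.0 × 1.642 = 4.789 m/s.
Speed: √(vₓ² + v_y²) = √(21.50² + 4.789²) = 22.03 m/s.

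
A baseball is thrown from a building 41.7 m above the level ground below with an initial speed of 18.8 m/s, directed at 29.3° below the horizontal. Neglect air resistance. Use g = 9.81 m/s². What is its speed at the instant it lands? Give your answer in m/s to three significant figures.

Horizontal component vₓ = 18.80 cos 29.3° = 16.39 m/s; vertical v_y0 = −9.200 m/s (downward).
Vertical motion (up positive, ground at y = 0): 4.905 t² − (−9.200) t − 41.7 = 0, so t = (−9.200 + √(9.200² + 2·9.81·41.7)) / 9.81 = (−9.200 + 30.05) / 9.81 = 2.125 s.
Vertical velocity at impact: v_y = v_y0 − g t = −9.200 − 9.81 × 2.125 = −30.05 m/s.
Speed: |v| = √(vₓ² + v_y²) = √(16.39² + 30.05²) = 34.23 m/s.

34.2 m/s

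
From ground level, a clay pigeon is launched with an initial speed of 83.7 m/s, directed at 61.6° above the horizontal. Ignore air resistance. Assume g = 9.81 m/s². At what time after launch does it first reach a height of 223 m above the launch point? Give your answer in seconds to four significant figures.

4.209 s

Resolve: vₓ = 83.70 cos 61.6° = 39.81 m/s and v_y0 = 83.70 sin 61.6° = 73.63 m/s.
Require v_y0 t − ½ g t² = 223, i.e. 4.905 t² − 73.63 t + 223 = 0.
t = [73.63 ± √(73.63² − 2·9.81·223)] / 9.81 = (73.63 ± 32.34) / 9.81, so t = 4.209 s or t = 10.80 s.
The first (ascending) time is 4.209 s.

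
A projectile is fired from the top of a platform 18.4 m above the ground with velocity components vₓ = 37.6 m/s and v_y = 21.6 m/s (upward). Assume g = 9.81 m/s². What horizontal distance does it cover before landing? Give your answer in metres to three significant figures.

193 m

The projectile lands when y = 18.4 + (21.60) t − ½·9.81·t² = 0. Positive root: t = (21.60 + √(21.60² + 2·9.81·18.4)) / 9.81 = (21.60 + 28.77) / 9.81 = 5.134 s.
Horizontal distance: R = vₓ t = 37.60 × 5.134 = 193.0 m.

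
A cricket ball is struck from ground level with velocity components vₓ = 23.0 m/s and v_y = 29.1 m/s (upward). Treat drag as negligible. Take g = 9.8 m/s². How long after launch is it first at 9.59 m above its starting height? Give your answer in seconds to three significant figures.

0.350 s

Height y(t) = 29.10 t − 4.900 t² = 9.59 gives 4.900 t² − 29.10 t + 9.59 = 0.
t = [29.10 ± √(29.10² − 2·9.80·9.59)] / 9.80 = (29.10 ± 25.67) / 9.80, so t = 0.3502 s or t = 5.589 s.
The first (ascending) time is 0.3502 s.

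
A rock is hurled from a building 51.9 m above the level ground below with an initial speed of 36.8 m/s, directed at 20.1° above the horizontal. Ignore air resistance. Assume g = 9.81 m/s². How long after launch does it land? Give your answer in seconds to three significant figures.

vₓ = 36.80 cos 20.1° = 34.56 m/s; v_y0 = 36.80 sin 20.1° = 12.65 m/s.
The projectile lands when y = 51.9 + (12.65) t − ½·9.81·t² = 0. Positive root: t = (12.65 + √(12.65² + 2·9.81·51.9)) / 9.81 = (12.65 + 34.33) / 9.81 = 4.788 s.

4.79 s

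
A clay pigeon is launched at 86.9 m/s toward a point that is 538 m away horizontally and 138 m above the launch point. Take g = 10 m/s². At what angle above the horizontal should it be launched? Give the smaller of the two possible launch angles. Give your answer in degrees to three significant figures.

42.1°

Trajectory: y = x tanθ − g x² (1 + tan²θ)/(2v₀²). With x = 538, y = 138, v₀ = 86.9, g = 10.0:
191.6 tan²θ − 538 tanθ + (329.6) = 0.
tanθ = [538 ± √(538² − 4 × 191.6 × (329.6))] / (2 × 191.6) = (538 ± 191.7) / 383.3, giving tanθ = 0.9035 or 1.904.
θ = 42.10° or 62.29°; the smaller is 42.10°.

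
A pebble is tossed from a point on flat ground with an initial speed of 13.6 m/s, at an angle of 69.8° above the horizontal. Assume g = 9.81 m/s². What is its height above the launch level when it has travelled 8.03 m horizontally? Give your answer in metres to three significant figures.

Components: vₓ = 13.60 cos 69.8° = 4.696 m/s, v_y0 = 13.60 sin 69.8° = 12.76 m/s.
x = vₓ t ⇒ t = 8.03/4.696 = 1.710 s.
Height: y = v_y0 t − ½ g t² = 12.76 × 1.710 − 4.905 × 1.710² = 21.82 − 14.34 = 7.483 m.

7.48 m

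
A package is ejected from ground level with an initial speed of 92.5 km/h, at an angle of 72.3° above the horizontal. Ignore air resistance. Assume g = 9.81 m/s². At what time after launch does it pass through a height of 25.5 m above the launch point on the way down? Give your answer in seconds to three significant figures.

Convert: 92.5 km/h = 92.5/3.6 = 25.69 m/s.
Resolve: vₓ = 25.69 cos 72.3° = 7.812 m/s and v_y0 = 25.69 sin 72.3° = 24.48 m/s.
Height y(t) = 24.48 t − 4.905 t² = 25.5 gives 4.905 t² − 24.48 t + 25.5 = 0.
t = [24.48 ± √(24.48² − 2·9.81·25.5)] / 9.81 = (24.48 ± 9.943) / 9.81, so t = 1.482 s or t = 3.509 s.
The descending-branch root is 3.509 s.

3.51 s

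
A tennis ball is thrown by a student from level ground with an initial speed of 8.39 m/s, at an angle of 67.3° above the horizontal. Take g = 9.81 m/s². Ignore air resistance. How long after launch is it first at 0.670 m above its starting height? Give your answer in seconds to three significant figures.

0.0919 s

Components: vₓ = 8.390 cos 67.3° = 3.238 m/s, v_y0 = 8.390 sin 67.3° = 7.740 m/s.
Height y(t) = 7.740 t − 4.905 t² = 0.670 gives 4.905 t² − 7.740 t + 0.670 = 0.
t = [7.740 ± √(7.740² − 2·9.81·0.670)] / 9.81 = (7.740 ± 6.838) / 9.81, so t = 0.09192 s or t = 1.486 s.
The first (ascending) time is 0.09192 s.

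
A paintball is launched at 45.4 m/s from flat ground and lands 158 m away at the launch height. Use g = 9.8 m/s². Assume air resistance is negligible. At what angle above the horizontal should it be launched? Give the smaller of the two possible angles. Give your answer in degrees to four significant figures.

R = v₀² sin 2θ / g gives sin 2θ = gR/v₀² = 9.80·158/45.4² = 0.7512.
2θ = 48.70° or 180° − 48.70° = 131.3°, so θ = 24.35° or 65.65°.
The smaller angle is 24.35°.

24.35°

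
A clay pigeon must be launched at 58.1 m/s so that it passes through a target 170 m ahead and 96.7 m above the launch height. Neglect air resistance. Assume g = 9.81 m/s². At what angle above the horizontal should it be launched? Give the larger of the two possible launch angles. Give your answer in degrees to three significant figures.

71.1°

Trajectory: y = x tanθ − g x² (1 + tan²θ)/(2v₀²). With x = 170, y = 96.7, v₀ = 58.1, g = 9.81:
41.99 tan²θ − 170 tanθ + (138.7) = 0.
tanθ = [170 ± √(170² − 4 × 41.99 × (138.7))] / (2 × 41.99) = (170 ± 74.85) / 83.99, giving tanθ = 1.133 or 2.915.
θ = 48.56° or 71.07°; the larger is 71.07°.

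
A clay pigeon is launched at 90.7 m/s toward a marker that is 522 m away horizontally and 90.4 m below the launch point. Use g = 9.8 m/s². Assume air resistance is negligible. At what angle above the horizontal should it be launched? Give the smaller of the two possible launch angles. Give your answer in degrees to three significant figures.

8.21°

Trajectory: y = x tanθ − g x² (1 + tan²θ)/(2v₀²). With x = 522, y = −90.4, v₀ = 90.7, g = 9.80:
162.3 tan²θ − 522 tanθ + (71.90) = 0.
tanθ = [522 ± √(522² − 4 × 162.3 × (71.90))] / (2 × 162.3) = (522 ± 475.2) / 324.6, giving tanθ = 0.1442 or 3.072.
θ = 8.206° or 71.97°; the smaller is 8.206°.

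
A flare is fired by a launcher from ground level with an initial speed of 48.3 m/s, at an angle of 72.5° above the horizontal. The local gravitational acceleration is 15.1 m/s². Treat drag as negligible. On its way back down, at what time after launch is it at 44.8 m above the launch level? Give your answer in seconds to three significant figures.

Resolve: vₓ = 48.30 cos 72.5° = 14.52 m/s and v_y0 = 48.30 sin 72.5° = 46.06 m/s.
Require v_y0 t − ½ g t² = 44.8, i.e. 7.550 t² − 46.06 t + 44.8 = 0.
t = [46.06 ± √(46.06² − 2·15.1·44.8)] / 15.1 = (46.06 ± 27.73) / 15.1, so t = 1.214 s or t = 4.887 s.
The descending-branch root is 4.887 s.

4.89 s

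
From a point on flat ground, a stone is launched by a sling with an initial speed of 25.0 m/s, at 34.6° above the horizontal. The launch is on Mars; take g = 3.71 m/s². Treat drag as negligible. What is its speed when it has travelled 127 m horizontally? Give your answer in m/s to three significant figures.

Horizontal component vₓ = 25.00 cos 34.6° = 20.58 m/s; vertical v_y0 = 25.00 sin 34.6° = 14.20 m/s.
Time to reach x = 127 m: t = x/vₓ = 127/20.58 = 6.172 s.
Vertical velocity there: v_y = v_y0 − g t = 14.20 − 3.71 × 6.172 = −8.700 m/s.
Speed: √(vₓ² + v_y²) = √(20.58² + 8.700²) = 22.34 m/s.

22.3 m/s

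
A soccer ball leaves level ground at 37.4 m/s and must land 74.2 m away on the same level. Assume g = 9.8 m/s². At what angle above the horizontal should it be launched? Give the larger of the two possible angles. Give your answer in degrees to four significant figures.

Level-ground range R = v₀² sin(2θ)/g ⇒ sin(2θ) = gR/v₀² = 9.80 × 74.2 / 37.4² = 0.5199.
2θ = 31.32° or 180° − 31.32° = 148.7°, so θ = 15.66° or 74.34°.
The larger angle is 74.34°.

74.34°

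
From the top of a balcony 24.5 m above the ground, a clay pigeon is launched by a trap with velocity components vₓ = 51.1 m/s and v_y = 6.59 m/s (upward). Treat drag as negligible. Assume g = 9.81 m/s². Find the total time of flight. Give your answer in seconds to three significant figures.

The projectile lands when y = 24.5 + (6.590) t − ½·9.81·t² = 0. Positive root: t = (6.590 + √(6.590² + 2·9.81·24.5)) / 9.81 = (6.590 + 22.89) / 9.81 = 3.005 s.

3.01 s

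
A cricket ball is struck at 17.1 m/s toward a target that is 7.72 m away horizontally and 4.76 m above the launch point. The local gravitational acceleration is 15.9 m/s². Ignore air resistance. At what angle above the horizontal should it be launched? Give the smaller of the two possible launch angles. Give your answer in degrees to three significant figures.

Trajectory: y = x tanθ − g x² (1 + tan²θ)/(2v₀²). With x = 7.72, y = 4.76, v₀ = 17.1, g = 15.9:
1.620 tan²θ − 7.72 tanθ + (6.380) = 0.
tanθ = [7.72 ± √(7.72² − 4 × 1.620 × (6.380))] / (2 × 1.620) = (7.72 ± 4.271) / 3.241, giving tanθ = 1.064 or 3.700.
θ = 46.78° or 74.88°; the smaller is 46.78°.

46.8°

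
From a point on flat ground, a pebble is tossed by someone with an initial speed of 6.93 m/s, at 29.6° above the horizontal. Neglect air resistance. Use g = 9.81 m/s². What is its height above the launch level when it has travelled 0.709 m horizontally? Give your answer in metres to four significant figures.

vₓ = 6.930 cos 29.6° = 6.026 m/s; v_y0 = 6.930 sin 29.6° = 3.423 m/s.
x = vₓ t ⇒ t = 0.709/6.026 = 0.1177 s.
Height: y = v_y0 t − ½ g t² = 3.423 × 0.1177 − 4.905 × 0.1177² = 0.4028 − 0.06791 = 0.3349 m.

0.3349 m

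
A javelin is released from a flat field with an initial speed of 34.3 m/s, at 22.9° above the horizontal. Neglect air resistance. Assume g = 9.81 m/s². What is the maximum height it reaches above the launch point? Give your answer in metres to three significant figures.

9.08 m

Components: vₓ = 34.30 cos 22.9° = 31.60 m/s, v_y0 = 34.30 sin 22.9° = 13.35 m/s.
Maximum height: H = v_y0² / (2g) = 13.35² / (2 × 9.81) = 9.080 m.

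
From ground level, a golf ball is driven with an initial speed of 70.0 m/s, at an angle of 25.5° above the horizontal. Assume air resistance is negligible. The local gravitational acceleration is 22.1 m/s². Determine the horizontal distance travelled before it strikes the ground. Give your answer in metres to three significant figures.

172 m

Components: vₓ = 70.00 cos 25.5° = 63.18 m/s, v_y0 = 70.00 sin 25.5° = 30.14 m/s.
Flight time T = 2 v_y0 / g = 2.727 s.
Horizontal distance R = vₓ T = 63.18 × 2.727 = 172.3 m.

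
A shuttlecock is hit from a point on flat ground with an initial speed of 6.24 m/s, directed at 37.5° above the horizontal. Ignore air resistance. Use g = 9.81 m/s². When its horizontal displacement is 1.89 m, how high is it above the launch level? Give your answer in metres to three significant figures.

Resolve: vₓ = 6.240 cos 37.5° = 4.951 m/s and v_y0 = 6.240 sin 37.5° = 3.799 m/s.
At x = 1.89 m, t = x/vₓ = 1.89/4.951 = 0.3818 s.
Height: y = v_y0 t − ½ g t² = 3.799 × 0.3818 − 4.905 × 0.3818² = 1.450 − 0.7149 = 0.7353 m.

0.735 m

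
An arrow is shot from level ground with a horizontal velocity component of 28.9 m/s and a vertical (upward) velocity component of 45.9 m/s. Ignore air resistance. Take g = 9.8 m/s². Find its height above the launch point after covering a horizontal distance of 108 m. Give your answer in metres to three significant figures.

x = vₓ t ⇒ t = 108/28.90 = 3.737 s.
Height: y = v_y0 t − ½ g t² = 45.90 × 3.737 − 4.900 × 3.737² = 171.5 − 68.43 = 103.1 m.

103 m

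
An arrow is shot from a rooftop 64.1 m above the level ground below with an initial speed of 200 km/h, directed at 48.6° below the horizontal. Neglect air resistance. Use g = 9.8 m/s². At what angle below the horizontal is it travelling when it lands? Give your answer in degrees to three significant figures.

Convert: 200 km/h = 200/3.6 = 55.56 m/s.
Components: vₓ = 55.56 cos 48.6° = 36.74 m/s, v_y0 = −41.67 m/s (downward).
Vertical motion (up positive, ground at y = 0): 4.900 t² − (−41.67) t − 64.1 = 0, so t = (−41.67 + √(41.67² + 2·9.80·64.1)) / 9.80 = (−41.67 + 54.71) / 9.80 = 1.330 s.
At impact: v_y = v_y0 − g t = −54.71 m/s; vₓ = 36.74 m/s.
Angle below horizontal: arctan(|v_y|/vₓ) = arctan(54.71/36.74) = 56.12°.

56.1°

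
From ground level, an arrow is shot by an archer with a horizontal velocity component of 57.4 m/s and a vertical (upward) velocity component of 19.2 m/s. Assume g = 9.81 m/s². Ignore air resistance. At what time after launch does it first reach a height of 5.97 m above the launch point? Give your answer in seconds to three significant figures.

0.341 s

Require v_y0 t − ½ g t² = 5.97, i.e. 4.905 t² − 19.20 t + 5.97 = 0.
Quadratic formula: t = (19.20 ± √251.51) / 9.81 = (19.20 ± 15.86) / 9.81 → t = 0.3406 s or 3.574 s.
The first (ascending) time is 0.3406 s.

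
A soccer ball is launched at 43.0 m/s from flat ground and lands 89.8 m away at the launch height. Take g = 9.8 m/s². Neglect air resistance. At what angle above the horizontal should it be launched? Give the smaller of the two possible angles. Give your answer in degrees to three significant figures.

14.2°

R = v₀² sin 2θ / g gives sin 2θ = gR/v₀² = 9.80·89.8/43.0² = 0.4760.
2θ = 28.42° or 180° − 28.42° = 151.6°, so θ = 14.21° or 75.79°.
The smaller angle is 14.21°.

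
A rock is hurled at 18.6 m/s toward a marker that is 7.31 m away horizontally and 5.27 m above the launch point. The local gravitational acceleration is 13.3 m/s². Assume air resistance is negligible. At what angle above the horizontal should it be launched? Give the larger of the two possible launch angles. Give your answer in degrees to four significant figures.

80.71°

Trajectory: y = x tanθ − g x² (1 + tan²θ)/(2v₀²). With x = 7.31, y = 5.27, v₀ = 18.6, g = 13.3:
1.027 tan²θ − 7.31 tanθ + (6.297) = 0.
tanθ = [7.31 ± √(7.31² − 4 × 1.027 × (6.297))] / (2 × 1.027) = (7.31 ± 5.250) / 2.054, giving tanθ = 1.003 or 6.114.
θ = 45.08° or 80.71°; the larger is 80.71°.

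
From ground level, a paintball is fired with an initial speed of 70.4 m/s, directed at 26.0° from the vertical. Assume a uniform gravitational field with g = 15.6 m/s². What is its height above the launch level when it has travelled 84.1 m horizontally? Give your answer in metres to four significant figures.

Horizontal component vₓ = 70.40 sin 26.0° = 30.86 m/s; vertical v_y0 = 70.40 cos 26.0° = 63.28 m/s.
x = vₓ t ⇒ t = 84.1/30.86 = 2.725 s.
Height: y = v_y0 t − ½ g t² = 63.28 × 2.725 − 7.800 × 2.725² = 172.4 − 57.92 = 114.5 m.

114.5 m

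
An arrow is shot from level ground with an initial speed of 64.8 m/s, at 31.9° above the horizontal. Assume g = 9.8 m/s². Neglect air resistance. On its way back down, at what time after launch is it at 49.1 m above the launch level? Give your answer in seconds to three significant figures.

4.97 s

Resolve: vₓ = 64.80 cos 31.9° = 55.01 m/s and v_y0 = 64.80 sin 31.9° = 34.24 m/s.
Height y(t) = 34.24 t − 4.900 t² = 49.1 gives 4.900 t² − 34.24 t + 49.1 = 0.
t = [34.24 ± √(34.24² − 2·9.80·49.1)] / 9.80 = (34.24 ± 14.50) / 9.80, so t = 2.015 s or t = 4.974 s.
The descending-branch root is 4.974 s.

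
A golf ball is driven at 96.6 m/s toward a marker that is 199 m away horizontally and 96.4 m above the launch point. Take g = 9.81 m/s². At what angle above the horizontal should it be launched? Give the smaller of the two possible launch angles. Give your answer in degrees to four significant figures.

Trajectory: y = x tanθ − g x² (1 + tan²θ)/(2v₀²). With x = 199, y = 96.4, v₀ = 96.6, g = 9.81:
20.82 tan²θ − 199 tanθ + (117.2) = 0.
tanθ = [199 ± √(199² − 4 × 20.82 × (117.2))] / (2 × 20.82) = (199 ± 172.7) / 41.63, giving tanθ = 0.6306 or 8.929.
θ = 32.24° or 83.61°; the smaller is 32.24°.

32.24°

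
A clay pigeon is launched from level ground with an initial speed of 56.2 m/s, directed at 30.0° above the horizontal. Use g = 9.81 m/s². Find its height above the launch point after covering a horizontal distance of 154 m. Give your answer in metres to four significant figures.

39.80 m

Resolve: vₓ = 56.20 cos 30.0° = 48.67 m/s and v_y0 = 56.20 sin 30.0° = 28.10 m/s.
At x = 154 m, t = x/vₓ = 154/48.67 = 3.164 s.
Height: y = v_y0 t − ½ g t² = 28.10 × 3.164 − 4.905 × 3.164² = 88.91 − 49.11 = 39.80 m.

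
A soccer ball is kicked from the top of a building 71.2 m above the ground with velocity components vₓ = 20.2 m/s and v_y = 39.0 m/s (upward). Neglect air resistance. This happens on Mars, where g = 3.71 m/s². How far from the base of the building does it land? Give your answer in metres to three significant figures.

With up positive and y = 0 at the ground: y(t) = 71.2 + (39.00) t − 1.855 t². Setting y = 0 and taking the positive root: t = [39.00 + √(39.00² + 2·3.71·71.2)] / 3.71 = (39.00 + 45.27) / 3.71 = 22.71 s.
Horizontal distance: R = vₓ t = 20.20 × 22.71 = 458.8 m.

459 m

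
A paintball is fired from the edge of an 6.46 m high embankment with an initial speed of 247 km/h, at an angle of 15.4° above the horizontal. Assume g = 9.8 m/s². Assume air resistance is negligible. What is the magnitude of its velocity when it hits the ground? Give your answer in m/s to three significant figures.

69.5 m/s

Convert: 247 km/h = 247/3.6 = 68.61 m/s.
vₓ = 68.61 cos 15.4° = 66.15 m/s; v_y0 = 68.61 sin 15.4° = 18.22 m/s.
With up positive and y = 0 at the ground: y(t) = 6.46 + (18.22) t − 4.900 t². Setting y = 0 and taking the positive root: t = [18.22 + √(18.22² + 2·9.80·6.46)] / 9.80 = (18.22 + 21.41) / 9.80 = 4.044 s.
Vertical velocity at impact: v_y = v_y0 − g t = 18.22 − 9.80 × 4.044 = −21.41 m/s.
Speed: |v| = √(vₓ² + v_y²) = √(66.15² + 21.41²) = 69.53 m/s.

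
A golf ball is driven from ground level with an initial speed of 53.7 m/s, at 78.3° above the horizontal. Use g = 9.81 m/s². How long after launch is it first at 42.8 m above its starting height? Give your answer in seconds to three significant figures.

vₓ = 53.70 cos 78.3° = 10.89 m/s; v_y0 = 53.70 sin 78.3° = 52.58 m/s.
Height y(t) = 52.58 t − 4.905 t² = 42.8 gives 4.905 t² − 52.58 t + 42.8 = 0.
t = [52.58 ± √(52.58² − 2·9.81·42.8)] / 9.81 = (52.58 ± 43.88) / 9.81, so t = 0.8874 s or t = 9.833 s.
The first (ascending) time is 0.8874 s.

0.887 s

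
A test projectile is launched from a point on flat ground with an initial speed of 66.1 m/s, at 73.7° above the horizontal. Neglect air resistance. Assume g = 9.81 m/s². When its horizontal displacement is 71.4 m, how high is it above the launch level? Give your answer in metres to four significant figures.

171.5 m

Components: vₓ = 66.10 cos 73.7° = 18.55 m/s, v_y0 = 66.10 sin 73.7° = 63.44 m/s.
At x = 71.4 m, t = x/vₓ = 71.4/18.55 = 3.849 s.
Height: y = v_y0 t − ½ g t² = 63.44 × 3.849 − 4.905 × 3.849² = 244.2 − 72.65 = 171.5 m.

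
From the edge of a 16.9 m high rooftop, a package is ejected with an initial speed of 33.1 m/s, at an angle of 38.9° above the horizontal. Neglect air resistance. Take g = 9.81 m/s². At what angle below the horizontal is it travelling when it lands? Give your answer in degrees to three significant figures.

47.0°

vₓ = 33.10 cos 38.9° = 25.76 m/s; v_y0 = 33.10 sin 38.9° = 20.79 m/s.
Vertical motion (up positive, ground at y = 0): 4.905 t² − (20.79) t − 16.9 = 0, so t = (20.79 + √(20.79² + 2·9.81·16.9)) / 9.81 = (20.79 + 27.63) / 9.81 = 4.936 s.
At impact: v_y = v_y0 − g t = −27.63 m/s; vₓ = 25.76 m/s.
Angle below horizontal: arctan(|v_y|/vₓ) = arctan(27.63/25.76) = 47.01°.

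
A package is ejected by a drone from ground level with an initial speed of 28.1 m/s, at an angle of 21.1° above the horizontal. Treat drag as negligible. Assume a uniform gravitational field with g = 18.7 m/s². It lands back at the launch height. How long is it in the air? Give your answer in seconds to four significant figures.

1.082 s

Components: vₓ = 28.10 cos 21.1° = 26.22 m/s, v_y0 = 28.10 sin 21.1° = 10.12 m/s.
Landing at launch height ⇒ T = 2 v_y0 / g = 2 × 10.12 / 18.7 = 1.082 s.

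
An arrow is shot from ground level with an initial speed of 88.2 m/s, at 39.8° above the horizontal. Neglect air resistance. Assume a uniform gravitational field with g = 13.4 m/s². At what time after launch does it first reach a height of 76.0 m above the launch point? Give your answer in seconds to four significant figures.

Horizontal component vₓ = 88.20 cos 39.8° = 67.76 m/s; vertical v_y0 = 88.20 sin 39.8° = 56.46 m/s.
Require v_y0 t − ½ g t² = 76.0, i.e. 6.700 t² − 56.46 t + 76.0 = 0.
t = [56.46 ± √(56.46² − 2·13.4·76.0)] / 13.4 = (56.46 ± 33.92) / 13.4, so t = 1.682 s or t = 6.745 s.
The first (ascending) time is 1.682 s.

1.682 s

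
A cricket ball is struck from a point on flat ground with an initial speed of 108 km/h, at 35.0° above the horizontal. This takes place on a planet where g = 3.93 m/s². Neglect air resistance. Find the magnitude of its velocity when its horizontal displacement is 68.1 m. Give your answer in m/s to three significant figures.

25.4 m/s

Convert: 108 km/h = 108/3.6 = 30.00 m/s.
vₓ = 30.00 cos 35.0° = 24.57 m/s; v_y0 = 30.00 sin 35.0° = 17.21 m/s.
x = vₓ t ⇒ t = 68.1/24.57 = 2.771 s.
Vertical velocity there: v_y = v_y0 − g t = 17.21 − 3.93 × 2.771 = 6.317 m/s.
Speed: √(vₓ² + v_y²) = √(24.57² + 6.317²) = 25.37 m/s.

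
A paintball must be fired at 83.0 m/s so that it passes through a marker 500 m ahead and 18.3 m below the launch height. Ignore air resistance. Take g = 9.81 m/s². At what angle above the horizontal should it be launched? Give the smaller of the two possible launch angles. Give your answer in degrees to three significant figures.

Trajectory: y = x tanθ − g x² (1 + tan²θ)/(2v₀²). With x = 500, y = −18.3, v₀ = 83.0, g = 9.81:
178.0 tan²θ − 500 tanθ + (159.7) = 0.
tanθ = [500 ± √(500² − 4 × 178.0 × (159.7))] / (2 × 178.0) = (500 ± 369.2) / 356.0, giving tanθ = 0.3675 or 2.441.
θ = 20.18° or 67.73°; the smaller is 20.18°.

20.2°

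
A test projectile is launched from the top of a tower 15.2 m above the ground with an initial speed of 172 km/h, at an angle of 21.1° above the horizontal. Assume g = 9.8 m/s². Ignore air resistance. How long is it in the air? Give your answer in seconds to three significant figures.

Convert: 172 km/h = 172/3.6 = 47.78 m/s.
Resolve: vₓ = 47.78 cos 21.1° = 44.57 m/s and v_y0 = 47.78 sin 21.1° = 17.20 m/s.
With up positive and y = 0 at the ground: y(t) = 15.2 + (17.20) t − 4.900 t². Setting y = 0 and taking the positive root: t = [17.20 + √(17.20² + 2·9.80·15.2)] / 9.80 = (17.20 + 24.37) / 9.80 = 4.242 s.

4.24 s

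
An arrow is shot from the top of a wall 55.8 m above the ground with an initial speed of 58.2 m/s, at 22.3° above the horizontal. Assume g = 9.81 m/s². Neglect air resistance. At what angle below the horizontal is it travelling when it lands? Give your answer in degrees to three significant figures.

Components: vₓ = 58.20 cos 22.3° = 53.85 m/s, v_y0 = 58.20 sin 22.3° = 22.08 m/s.
The projectile lands when y = 55.8 + (22.08) t − ½·9.81·t² = 0. Positive root: t = (22.08 + √(22.08² + 2·9.81·55.8)) / 9.81 = (22.08 + 39.78) / 9.81 = 6.306 s.
At impact: v_y = v_y0 − g t = −39.78 m/s; vₓ = 53.85 m/s.
Angle below horizontal: arctan(|v_y|/vₓ) = arctan(39.78/53.85) = 36.46°.

36.5°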